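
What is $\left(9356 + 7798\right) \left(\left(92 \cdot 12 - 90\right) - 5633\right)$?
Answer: $-79234326$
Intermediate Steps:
$\left(9356 + 7798\right) \left(\left(92 \cdot 12 - 90\right) - 5633\right) = 17154 \left(\left(1104 - 90\right) - 5633\right) = 17154 \left(1014 - 5633\right) = 17154 \left(-4619\right) = -79234326$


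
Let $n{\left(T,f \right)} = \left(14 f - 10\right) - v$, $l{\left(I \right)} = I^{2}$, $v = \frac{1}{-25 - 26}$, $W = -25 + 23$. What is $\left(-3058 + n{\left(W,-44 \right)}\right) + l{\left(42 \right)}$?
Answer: $- \frac{97919}{51} \approx -1920.0$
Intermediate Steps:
$W = -2$
$v = - \frac{1}{51}$ ($v = \frac{1}{-51} = - \frac{1}{51} \approx -0.019608$)
$n{\left(T,f \right)} = - \frac{509}{51} + 14 f$ ($n{\left(T,f \right)} = \left(14 f - 10\right) - - \frac{1}{51} = \left(-10 + 14 f\right) + \frac{1}{51} = - \frac{509}{51} + 14 f$)
$\left(-3058 + n{\left(W,-44 \right)}\right) + l{\left(42 \right)} = \left(-3058 + \left(- \frac{509}{51} + 14 \left(-44\right)\right)\right) + 42^{2} = \left(-3058 - \frac{31925}{51}\right) + 1764 = - \frac{187883}{51} + 1764 = - \frac{97919}{51}$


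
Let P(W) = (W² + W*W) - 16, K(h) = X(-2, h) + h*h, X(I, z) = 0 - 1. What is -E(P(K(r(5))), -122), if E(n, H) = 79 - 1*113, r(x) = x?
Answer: 34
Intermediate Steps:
X(I, z) = -1
K(h) = -1 + h² (K(h) = -1 + h*h = -1 + h²)
P(W) = -16 + 2*W² (P(W) = (W² + W²) - 16 = 2*W² - 16 = -16 + 2*W²)
E(n, H) = -34 (E(n, H) = 79 - 113 = -34)
-E(P(K(r(5))), -122) = -1*(-34) = 34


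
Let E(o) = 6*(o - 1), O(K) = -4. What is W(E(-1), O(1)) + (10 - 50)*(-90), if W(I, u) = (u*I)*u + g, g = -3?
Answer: 3405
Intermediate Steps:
E(o) = -6 + 6*o (E(o) = 6*(-1 + o) = -6 + 6*o)
W(I, u) = -3 + I*u² (W(I, u) = (u*I)*u - 3 = (I*u)*u - 3 = I*u² - 3 = -3 + I*u²)
W(E(-1), O(1)) + (10 - 50)*(-90) = (-3 + (-6 + 6*(-1))*(-4)²) + (10 - 50)*(-90) = (-3 + (-6 - 6)*16) - 40*(-90) = (-3 - 12*16) + 3600 = (-3 - 192) + 3600 = -195 + 3600 = 3405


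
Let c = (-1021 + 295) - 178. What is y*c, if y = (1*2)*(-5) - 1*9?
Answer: 17176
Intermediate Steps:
c = -904 (c = -726 - 178 = -904)
y = -19 (y = 2*(-5) - 9 = -10 - 9 = -19)
y*c = -19*(-904) = 17176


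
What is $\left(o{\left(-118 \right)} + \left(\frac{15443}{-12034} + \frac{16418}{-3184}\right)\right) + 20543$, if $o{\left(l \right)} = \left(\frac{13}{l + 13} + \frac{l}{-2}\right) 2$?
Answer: $\frac{20774143232251}{1005801720} \approx 20654.0$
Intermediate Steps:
$o{\left(l \right)} = - l + \frac{26}{13 + l}$ ($o{\left(l \right)} = \left(\frac{13}{13 + l} + l \left(- \frac{1}{2}\right)\right) 2 = \left(\frac{13}{13 + l} - \frac{l}{2}\right) 2 = - l + \frac{26}{13 + l}$)
$\left(o{\left(-118 \right)} + \left(\frac{15443}{-12034} + \frac{16418}{-3184}\right)\right) + 20543 = \left(\frac{26 - \left(-118\right)^{2} - -1534}{13 - 118} + \left(\frac{15443}{-12034} + \frac{16418}{-3184}\right)\right) + 20543 = \left(\frac{26 - 13924 + 1534}{-105} + \left(15443 \left(- \frac{1}{12034}\right) + 16418 \left(- \frac{1}{3184}\right)\right)\right) + 20543 = \left(- \frac{26 - 13924 + 1534}{105} - \frac{61686181}{9579064}\right) + 20543 = \left(\left(- \frac{1}{105}\right) \left(-12364\right) - \frac{61686181}{9579064}\right) + 20543 = \left(\frac{12364}{105} - \frac{61686181}{9579064}\right) + 20543 = \frac{111958498291}{1005801720} + 20543 = \frac{20774143232251}{1005801720}$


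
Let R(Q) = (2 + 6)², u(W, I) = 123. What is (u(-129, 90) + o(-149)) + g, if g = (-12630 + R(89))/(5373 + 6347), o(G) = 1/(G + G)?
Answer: 106457123/873140 ≈ 121.92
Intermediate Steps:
R(Q) = 64 (R(Q) = 8² = 64)
o(G) = 1/(2*G)
g = -6283/5860 (g = (-12630 + 64)/(5373 + 6347) = -12566/11720 = -12566*1/11720 = -6283/5860 ≈ -1.0722)
(u(-129, 90) + o(-149)) + g = (123 + (½)/(-149)) - 6283/5860 = (123 + (½)*(-1/149)) - 6283/5860 = (123 - 1/298) - 6283/5860 = 36653/298 - 6283/5860 = 106457123/873140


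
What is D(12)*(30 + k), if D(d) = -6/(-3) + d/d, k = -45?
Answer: -45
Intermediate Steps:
D(d) = 3 (D(d) = -6*(-⅓) + 1 = 2 + 1 = 3)
D(12)*(30 + k) = 3*(30 - 45) = 3*(-15) = -45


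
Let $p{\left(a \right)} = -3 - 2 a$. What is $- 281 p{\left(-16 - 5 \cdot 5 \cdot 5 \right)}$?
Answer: $-78399$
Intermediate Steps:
$- 281 p{\left(-16 - 5 \cdot 5 \cdot 5 \right)} = - 281 \left(-3 - 2 \left(-16 - 5 \cdot 5 \cdot 5\right)\right) = - 281 \left(-3 - 2 \left(-16 - 25 \cdot 5\right)\right) = - 281 \left(-3 - 2 \left(-16 - 125\right)\right) = - 281 \left(-3 - -282\right) = - 281 \left(-3 + 282\right) = \left(-281\right) 279 = -78399$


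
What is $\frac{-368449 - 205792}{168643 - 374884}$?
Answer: $\frac{24967}{8967} \approx 2.7843$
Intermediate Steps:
$\frac{-368449 - 205792}{168643 - 374884} = - \frac{574241}{-206241} = \left(-574241\right) \left(- \frac{1}{206241}\right) = \frac{24967}{8967}$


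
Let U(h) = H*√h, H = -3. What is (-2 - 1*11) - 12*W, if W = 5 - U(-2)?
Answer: -73 - 36*I*√2 ≈ -73.0 - 50.912*I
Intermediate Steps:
U(h) = -3*√h
W = 5 + 3*I*√2 (W = 5 - (-3)*√(-2) = 5 - (-3)*I*√2 = 5 + 3*I*√2 ≈ 5.0 + 4.2426*I)
(-2 - 1*11) - 12*W = (-2 - 1*11) - 12*(5 + 3*I*√2) = (-2 - 11) + (-60 - 36*I*√2) = -13 + (-60 - 36*I*√2) = -73 - 36*I*√2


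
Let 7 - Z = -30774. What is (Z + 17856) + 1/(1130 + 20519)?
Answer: 1052942414/21649 ≈ 48637.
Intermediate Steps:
Z = 30781 (Z = 7 - 1*(-30774) = 7 + 30774 = 30781)
(Z + 17856) + 1/(1130 + 20519) = (30781 + 17856) + 1/(1130 + 20519) = 48637 + 1/21649 = 1052942414/21649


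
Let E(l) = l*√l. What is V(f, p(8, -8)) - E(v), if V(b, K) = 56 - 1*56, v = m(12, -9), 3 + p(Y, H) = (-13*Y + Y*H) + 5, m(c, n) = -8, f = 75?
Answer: 16*I*√2 ≈ 22.627*I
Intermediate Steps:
p(Y, H) = 2 - 13*Y + H*Y (p(Y, H) = -3 + ((-13*Y + Y*H) + 5) = -3 + ((-13*Y + H*Y) + 5) = -3 + (5 - 13*Y + H*Y) = 2 - 13*Y + H*Y)
v = -8
V(b, K) = 0 (V(b, K) = 56 - 56 = 0)
E(l) = l^(3/2)
V(f, p(8, -8)) - E(v) = 0 - (-8)^(3/2) = 0 - (-16)*I*√2 = 0 + 16*I*√2 = 16*I*√2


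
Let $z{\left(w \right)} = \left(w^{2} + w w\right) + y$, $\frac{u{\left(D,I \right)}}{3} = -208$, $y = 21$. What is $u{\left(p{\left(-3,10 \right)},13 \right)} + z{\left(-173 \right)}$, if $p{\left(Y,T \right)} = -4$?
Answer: $59255$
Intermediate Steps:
$u{\left(D,I \right)} = -624$ ($u{\left(D,I \right)} = 3 \left(-208\right) = -624$)
$z{\left(w \right)} = 21 + 2 w^{2}$ ($z{\left(w \right)} = \left(w^{2} + w w\right) + 21 = \left(w^{2} + w^{2}\right) + 21 = 2 w^{2} + 21 = 21 + 2 w^{2}$)
$u{\left(p{\left(-3,10 \right)},13 \right)} + z{\left(-173 \right)} = -624 + \left(21 + 2 \left(-173\right)^{2}\right) = -624 + \left(21 + 2 \cdot 29929\right) = -624 + \left(21 + 59858\right) = -624 + 59879 = 59255$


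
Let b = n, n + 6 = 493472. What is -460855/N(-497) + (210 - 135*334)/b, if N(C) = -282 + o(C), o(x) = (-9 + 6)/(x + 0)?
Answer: 56509798958915/34579876683 ≈ 1634.2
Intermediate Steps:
o(x) = -3/x
n = 493466 (n = -6 + 493472 = 493466)
b = 493466
N(C) = -282 - 3/C
-460855/N(-497) + (210 - 135*334)/b = -460855/(-282 - 3/(-497)) + (210 - 135*334)/493466 = -460855/(-282 - 3*(-1/497)) + (210 - 45090)*(1/493466) = -460855/(-282 + 3/497) - 44880*1/493466 = -460855/(-140151/497) - 22440/246733 = -460855*(-497/140151) - 22440/246733 = 229044935/140151 - 22440/246733 = 56509798958915/34579876683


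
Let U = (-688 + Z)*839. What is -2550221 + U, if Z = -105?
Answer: -3215548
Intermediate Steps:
U = -665327 (U = (-688 - 105)*839 = -793*839 = -665327)
-2550221 + U = -2550221 - 665327 = -3215548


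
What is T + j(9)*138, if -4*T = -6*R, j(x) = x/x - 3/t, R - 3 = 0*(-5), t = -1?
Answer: 1113/2 ≈ 556.50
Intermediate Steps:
R = 3 (R = 3 + 0*(-5) = 3 + 0 = 3)
j(x) = 4 (j(x) = x/x - 3/(-1) = 1 - 3*(-1) = 1 + 3 = 4)
T = 9/2 (T = -(-3)*3/2 = -¼*(-18) = 9/2 ≈ 4.5000)
T + j(9)*138 = 9/2 + 4*138 = 9/2 + 552 = 1113/2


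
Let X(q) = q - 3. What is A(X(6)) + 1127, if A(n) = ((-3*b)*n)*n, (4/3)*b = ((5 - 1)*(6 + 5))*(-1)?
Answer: 2018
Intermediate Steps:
X(q) = -3 + q
b = -33 (b = 3*(((5 - 1)*(6 + 5))*(-1))/4 = 3*((4*11)*(-1))/4 = 3*(44*(-1))/4 = (¾)*(-44) = -33)
A(n) = 99*n² (A(n) = ((-3*(-33))*n)*n = (99*n)*n = 99*n²)
A(X(6)) + 1127 = 99*(-3 + 6)² + 1127 = 99*3² + 1127 = 99*9 + 1127 = 891 + 1127 = 2018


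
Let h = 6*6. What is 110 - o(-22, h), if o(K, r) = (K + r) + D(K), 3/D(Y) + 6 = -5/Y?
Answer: 12258/127 ≈ 96.520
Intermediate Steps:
h = 36
D(Y) = 3/(-6 - 5/Y)
o(K, r) = K + r - 3*K/(5 + 6*K) (o(K, r) = (K + r) - 3*K/(5 + 6*K) = K + r - 3*K/(5 + 6*K))
110 - o(-22, h) = 110 - (-3*(-22) + (5 + 6*(-22))*(-22 + 36))/(5 + 6*(-22)) = 110 - (66 + (5 - 132)*14)/(5 - 132) = 110 - (66 - 127*14)/(-127) = 110 - (-1)*(66 - 1778)/127 = 110 - (-1)*(-1712)/127 = 110 - 1*1712/127 = 110 - 1712/127 = 12258/127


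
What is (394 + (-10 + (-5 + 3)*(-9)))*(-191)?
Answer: -76782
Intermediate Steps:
(394 + (-10 + (-5 + 3)*(-9)))*(-191) = (394 + (-10 - 2*(-9)))*(-191) = (394 + (-10 + 18))*(-191) = (394 + 8)*(-191) = 402*(-191) = -76782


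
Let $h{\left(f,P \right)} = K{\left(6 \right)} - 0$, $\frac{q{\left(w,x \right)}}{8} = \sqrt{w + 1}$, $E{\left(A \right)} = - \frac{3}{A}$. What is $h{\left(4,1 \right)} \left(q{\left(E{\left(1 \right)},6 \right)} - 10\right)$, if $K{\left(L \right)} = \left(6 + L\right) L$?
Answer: $-720 + 576 i \sqrt{2} \approx -720.0 + 814.59 i$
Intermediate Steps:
$K{\left(L \right)} = L \left(6 + L\right)$
$q{\left(w,x \right)} = 8 \sqrt{1 + w}$ ($q{\left(w,x \right)} = 8 \sqrt{w + 1} = 8 \sqrt{1 + w}$)
$h{\left(f,P \right)} = 72$ ($h{\left(f,P \right)} = 6 \left(6 + 6\right) - 0 = 6 \cdot 12 + 0 = 72 + 0 = 72$)
$h{\left(4,1 \right)} \left(q{\left(E{\left(1 \right)},6 \right)} - 10\right) = 72 \left(8 \sqrt{1 - \frac{3}{1}} - 10\right) = 72 \left(8 \sqrt{1 - 3} - 10\right) = 72 \left(8 \sqrt{-2} - 10\right) = 72 \left(8 i \sqrt{2} - 10\right) = 72 \left(-10 + 8 i \sqrt{2}\right) = -720 + 576 i \sqrt{2}$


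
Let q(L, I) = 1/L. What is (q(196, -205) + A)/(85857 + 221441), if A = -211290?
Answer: -41412839/60230408 ≈ -0.68757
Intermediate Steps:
(q(196, -205) + A)/(85857 + 221441) = (1/196 - 211290)/(85857 + 221441) = (1/196 - 211290)/307298 = -41412839/196*1/307298 = -41412839/60230408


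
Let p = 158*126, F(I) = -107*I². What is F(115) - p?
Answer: -1434983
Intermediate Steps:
p = 19908
F(115) - p = -107*115² - 1*19908 = -107*13225 - 19908 = -1415075 - 19908 = -1434983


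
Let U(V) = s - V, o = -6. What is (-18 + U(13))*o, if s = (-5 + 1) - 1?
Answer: 216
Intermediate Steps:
s = -5 (s = -4 - 1 = -5)
U(V) = -5 - V
(-18 + U(13))*o = (-18 + (-5 - 1*13))*(-6) = (-18 + (-5 - 13))*(-6) = (-18 - 18)*(-6) = -36*(-6) = 216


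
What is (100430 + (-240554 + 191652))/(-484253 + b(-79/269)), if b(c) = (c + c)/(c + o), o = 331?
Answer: -2291965440/21539573519 ≈ -0.10641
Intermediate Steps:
b(c) = 2*c/(331 + c) (b(c) = (c + c)/(c + 331) = (2*c)/(331 + c) = 2*c/(331 + c))
(100430 + (-240554 + 191652))/(-484253 + b(-79/269)) = (100430 + (-240554 + 191652))/(-484253 + 2*(-79/269)/(331 - 79/269)) = (100430 - 48902)/(-484253 + 2*(-79*1/269)/(331 - 79*1/269)) = 51528/(-484253 + 2*(-79/269)/(331 - 79/269)) = 51528/(-484253 + 2*(-79/269)/(88960/269)) = 51528/(-484253 + 2*(-79/269)*(269/88960)) = 51528/(-484253 - 79/44480) = 51528/(-21539573519/44480) = 51528*(-44480/21539573519) = -2291965440/21539573519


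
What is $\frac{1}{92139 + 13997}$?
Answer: $\frac{1}{106136} \approx 9.4219 \cdot 10^{-6}$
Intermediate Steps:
$\frac{1}{92139 + 13997} = \frac{1}{106136}$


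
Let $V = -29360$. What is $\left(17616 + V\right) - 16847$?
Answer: $-28591$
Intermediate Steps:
$\left(17616 + V\right) - 16847 = \left(17616 - 29360\right) - 16847 = -11744 - 16847 = -28591$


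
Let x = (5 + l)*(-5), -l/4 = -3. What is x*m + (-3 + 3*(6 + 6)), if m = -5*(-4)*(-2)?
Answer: 3433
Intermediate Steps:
l = 12 (l = -4*(-3) = 12)
x = -85 (x = (5 + 12)*(-5) = 17*(-5) = -85)
m = -40 (m = 20*(-2) = -40)
x*m + (-3 + 3*(6 + 6)) = -85*(-40) + (-3 + 3*(6 + 6)) = 3400 + (-3 + 3*12) = 3400 + (-3 + 36) = 3400 + 33 = 3433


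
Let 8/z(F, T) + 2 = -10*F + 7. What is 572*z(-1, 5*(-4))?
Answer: 4576/15 ≈ 305.07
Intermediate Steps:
z(F, T) = 8/(5 - 10*F) (z(F, T) = 8/(-2 + (-10*F + 7)) = 8/(-2 + (7 - 10*F)) = 8/(5 - 10*F))
572*z(-1, 5*(-4)) = 572*(-8/(-5 + 10*(-1))) = 572*(-8/(-5 - 10)) = 572*(-8/(-15)) = 572*(-8*(-1/15)) = 572*(8/15) = 4576/15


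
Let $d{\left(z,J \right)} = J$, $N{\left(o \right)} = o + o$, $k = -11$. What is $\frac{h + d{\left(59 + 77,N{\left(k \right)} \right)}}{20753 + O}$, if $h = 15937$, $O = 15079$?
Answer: $\frac{5305}{11944} \approx 0.44416$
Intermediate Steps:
$N{\left(o \right)} = 2 o$
$\frac{h + d{\left(59 + 77,N{\left(k \right)} \right)}}{20753 + O} = \frac{15937 + 2 \left(-11\right)}{20753 + 15079} = \frac{15937 - 22}{35832} = 15915 \cdot \frac{1}{35832} = \frac{5305}{11944}$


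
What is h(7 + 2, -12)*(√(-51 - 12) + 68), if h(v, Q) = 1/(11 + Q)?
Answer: -68 - 3*I*√7 ≈ -68.0 - 7.9373*I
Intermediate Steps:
h(7 + 2, -12)*(√(-51 - 12) + 68) = (√(-51 - 12) + 68)/(11 - 12) = (√(-63) + 68)/(-1) = -(3*I*√7 + 68) = -(68 + 3*I*√7) = -68 - 3*I*√7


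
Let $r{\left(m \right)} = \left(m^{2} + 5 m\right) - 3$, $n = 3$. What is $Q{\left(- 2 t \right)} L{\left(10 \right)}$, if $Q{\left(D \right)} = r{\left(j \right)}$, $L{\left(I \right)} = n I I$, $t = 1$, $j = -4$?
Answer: $-2100$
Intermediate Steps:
$L{\left(I \right)} = 3 I^{2}$ ($L{\left(I \right)} = 3 I I = 3 I^{2}$)
$r{\left(m \right)} = -3 + m^{2} + 5 m$
$Q{\left(D \right)} = -7$ ($Q{\left(D \right)} = -3 + \left(-4\right)^{2} + 5 \left(-4\right) = -3 + 16 - 20 = -7$)
$Q{\left(- 2 t \right)} L{\left(10 \right)} = - 7 \cdot 3 \cdot 10^{2} = - 7 \cdot 3 \cdot 100 = \left(-7\right) 300 = -2100$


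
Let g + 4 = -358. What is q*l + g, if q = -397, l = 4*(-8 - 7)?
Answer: 23458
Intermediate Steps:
g = -362 (g = -4 - 358 = -362)
l = -60 (l = 4*(-15) = -60)
q*l + g = -397*(-60) - 362 = 23820 - 362 = 23458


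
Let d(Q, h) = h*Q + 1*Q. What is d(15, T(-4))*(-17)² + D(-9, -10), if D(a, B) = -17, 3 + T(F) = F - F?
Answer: -8687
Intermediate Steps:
T(F) = -3 (T(F) = -3 + (F - F) = -3 + 0 = -3)
d(Q, h) = Q + Q*h (d(Q, h) = Q*h + Q = Q + Q*h)
d(15, T(-4))*(-17)² + D(-9, -10) = (15*(1 - 3))*(-17)² - 17 = (15*(-2))*289 - 17 = -30*289 - 17 = -8670 - 17 = -8687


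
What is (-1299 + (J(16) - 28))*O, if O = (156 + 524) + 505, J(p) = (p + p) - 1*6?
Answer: -1541685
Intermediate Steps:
J(p) = -6 + 2*p (J(p) = 2*p - 6 = -6 + 2*p)
O = 1185 (O = 680 + 505 = 1185)
(-1299 + (J(16) - 28))*O = (-1299 + ((-6 + 2*16) - 28))*1185 = (-1299 + ((-6 + 32) - 28))*1185 = (-1299 + (26 - 28))*1185 = (-1299 - 2)*1185 = -1301*1185 = -1541685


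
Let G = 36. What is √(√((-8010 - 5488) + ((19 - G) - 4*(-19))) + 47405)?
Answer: √(47405 + I*√13439) ≈ 217.73 + 0.2662*I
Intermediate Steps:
√(√((-8010 - 5488) + ((19 - G) - 4*(-19))) + 47405) = √(√((-8010 - 5488) + ((19 - 1*36) - 4*(-19))) + 47405) = √(√(-13498 + ((19 - 36) + 76)) + 47405) = √(√(-13498 + (-17 + 76)) + 47405) = √(√(-13498 + 59) + 47405) = √(√(-13439) + 47405) = √(I*√13439 + 47405) = √(47405 + I*√13439)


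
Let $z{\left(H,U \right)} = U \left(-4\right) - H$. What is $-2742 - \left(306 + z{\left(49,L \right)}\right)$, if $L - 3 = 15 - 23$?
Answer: $-3019$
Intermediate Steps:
$L = -5$ ($L = 3 + \left(15 - 23\right) = 3 - 8 = -5$)
$z{\left(H,U \right)} = - H - 4 U$ ($z{\left(H,U \right)} = - 4 U - H = - H - 4 U$)
$-2742 - \left(306 + z{\left(49,L \right)}\right) = -2742 - \left(306 - 49 + 20\right) = -2742 - 277 = -3019$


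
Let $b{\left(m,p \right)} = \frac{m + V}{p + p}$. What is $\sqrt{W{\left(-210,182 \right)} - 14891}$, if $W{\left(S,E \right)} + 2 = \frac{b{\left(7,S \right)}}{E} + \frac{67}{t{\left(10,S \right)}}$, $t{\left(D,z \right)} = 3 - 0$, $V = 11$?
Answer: $\frac{i \sqrt{110829593355}}{2730} \approx 121.95 i$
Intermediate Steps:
$t{\left(D,z \right)} = 3$ ($t{\left(D,z \right)} = 3 + 0 = 3$)
$b{\left(m,p \right)} = \frac{11 + m}{2 p}$ ($b{\left(m,p \right)} = \frac{m + 11}{p + p} = \frac{11 + m}{2 p}$)
$W{\left(S,E \right)} = \frac{61}{3} + \frac{9}{E S}$ ($W{\left(S,E \right)} = -2 + \left(\frac{\frac{1}{2} \frac{1}{S} \left(11 + 7\right)}{E} + \frac{67}{3}\right) = -2 + \left(\frac{\frac{1}{2} \frac{1}{S} 18}{E} + 67 \cdot \frac{1}{3}\right) = -2 + \left(\frac{9 \frac{1}{S}}{E} + \frac{67}{3}\right) = -2 + \left(\frac{9}{E S} + \frac{67}{3}\right) = -2 + \left(\frac{67}{3} + \frac{9}{E S}\right) = \frac{61}{3} + \frac{9}{E S}$)
$\sqrt{W{\left(-210,182 \right)} - 14891} = \sqrt{\left(\frac{61}{3} + \frac{9}{182 \left(-210\right)}\right) - 14891} = \sqrt{\left(\frac{61}{3} + 9 \cdot \frac{1}{182} \left(- \frac{1}{210}\right)\right) - 14891} = \sqrt{\left(\frac{61}{3} - \frac{3}{12740}\right) - 14891} = \sqrt{\frac{777131}{38220} - 14891} = \sqrt{- \frac{568356889}{38220}} = \frac{i \sqrt{110829593355}}{2730}$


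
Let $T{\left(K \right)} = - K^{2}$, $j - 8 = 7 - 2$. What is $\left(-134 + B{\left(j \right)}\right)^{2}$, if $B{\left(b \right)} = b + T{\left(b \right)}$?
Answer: $84100$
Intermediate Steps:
$j = 13$ ($j = 8 + \left(7 - 2\right) = 8 + 5 = 13$)
$B{\left(b \right)} = b - b^{2}$
$\left(-134 + B{\left(j \right)}\right)^{2} = \left(-134 + 13 \left(1 - 13\right)\right)^{2} = \left(-134 + 13 \left(-12\right)\right)^{2} = \left(-134 - 156\right)^{2} = \left(-290\right)^{2} = 84100$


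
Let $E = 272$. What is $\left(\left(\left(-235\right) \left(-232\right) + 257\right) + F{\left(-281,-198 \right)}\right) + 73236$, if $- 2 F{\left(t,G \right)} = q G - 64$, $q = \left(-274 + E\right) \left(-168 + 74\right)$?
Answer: $146657$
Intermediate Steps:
$q = 188$ ($q = \left(-274 + 272\right) \left(-168 + 74\right) = \left(-2\right) \left(-94\right) = 188$)
$F{\left(t,G \right)} = 32 - 94 G$ ($F{\left(t,G \right)} = - \frac{188 G - 64}{2} = - \frac{-64 + 188 G}{2} = 32 - 94 G$)
$\left(\left(\left(-235\right) \left(-232\right) + 257\right) + F{\left(-281,-198 \right)}\right) + 73236 = \left(\left(\left(-235\right) \left(-232\right) + 257\right) + \left(32 - -18612\right)\right) + 73236 = \left(\left(54520 + 257\right) + \left(32 + 18612\right)\right) + 73236 = \left(54777 + 18644\right) + 73236 = 73421 + 73236 = 146657$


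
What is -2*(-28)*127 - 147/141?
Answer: 334215/47 ≈ 7111.0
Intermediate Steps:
-2*(-28)*127 - 147/141 = 56*127 - 147*1/141 = 7112 - 49/47 = 334215/47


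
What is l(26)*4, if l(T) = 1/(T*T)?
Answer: 1/169 ≈ 0.0059172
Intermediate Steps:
l(T) = T**(-2) (l(T) = 1/(T**2) = T**(-2))
l(26)*4 = 4/26**2 = (1/676)*4 = 1/169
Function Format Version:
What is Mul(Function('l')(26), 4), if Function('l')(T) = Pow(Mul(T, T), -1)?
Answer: Rational(1, 169) ≈ 0.0059172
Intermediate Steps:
Function('l')(T) = Pow(T, -2) (Function('l')(T) = Pow(Pow(T, 2), -1) = Pow(T, -2))
Mul(Function('l')(26), 4) = Mul(Pow(26, -2), 4) = Mul(Rational(1, 676), 4) = Rational(1, 169)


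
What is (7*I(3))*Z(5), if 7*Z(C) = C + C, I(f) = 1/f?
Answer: 10/3 ≈ 3.3333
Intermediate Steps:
Z(C) = 2*C/7 (Z(C) = (C + C)/7 = (2*C)/7 = 2*C/7)
(7*I(3))*Z(5) = (7/3)*((2/7)*5) = (7*(⅓))*(10/7) = (7/3)*(10/7) = 10/3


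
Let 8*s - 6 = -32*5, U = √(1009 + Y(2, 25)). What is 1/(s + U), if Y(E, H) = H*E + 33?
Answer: 44/1649 + 32*√273/11543 ≈ 0.072488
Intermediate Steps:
Y(E, H) = 33 + E*H (Y(E, H) = E*H + 33 = 33 + E*H)
U = 2*√273 (U = √(1009 + (33 + 2*25)) = √(1009 + (33 + 50)) = √(1009 + 83) = √1092 = 2*√273 ≈ 33.045)
s = -77/4 (s = ¾ + (-32*5)/8 = ¾ + (⅛)*(-160) = ¾ - 20 = -77/4 ≈ -19.250)
1/(s + U) = 1/(-77/4 + 2*√273)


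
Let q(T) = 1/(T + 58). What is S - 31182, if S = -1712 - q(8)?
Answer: -2171005/66 ≈ -32894.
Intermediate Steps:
q(T) = 1/(58 + T)
S = -112993/66 (S = -1712 - 1/(58 + 8) = -1712 - 1/66 = -112993/66 ≈ -1712.0)
S - 31182 = -112993/66 - 31182 = -2171005/66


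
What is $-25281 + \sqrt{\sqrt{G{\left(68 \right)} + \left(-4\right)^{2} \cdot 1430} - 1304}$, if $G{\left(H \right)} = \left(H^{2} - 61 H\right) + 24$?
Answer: $-25281 + i \sqrt{1304 - 2 \sqrt{5845}} \approx -25281.0 + 33.928 i$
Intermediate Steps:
$G{\left(H \right)} = 24 + H^{2} - 61 H$
$-25281 + \sqrt{\sqrt{G{\left(68 \right)} + \left(-4\right)^{2} \cdot 1430} - 1304} = -25281 + \sqrt{\sqrt{\left(24 + 68^{2} - 4148\right) + \left(-4\right)^{2} \cdot 1430} - 1304} = -25281 + \sqrt{\sqrt{\left(24 + 4624 - 4148\right) + 16 \cdot 1430} - 1304} = -25281 + \sqrt{\sqrt{500 + 22880} - 1304} = -25281 + \sqrt{\sqrt{23380} - 1304} = -25281 + \sqrt{2 \sqrt{5845} - 1304} = -25281 + \sqrt{-1304 + 2 \sqrt{5845}}$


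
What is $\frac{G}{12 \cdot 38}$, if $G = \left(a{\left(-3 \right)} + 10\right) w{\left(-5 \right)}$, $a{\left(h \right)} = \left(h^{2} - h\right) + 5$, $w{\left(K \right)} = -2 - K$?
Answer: $\frac{27}{152} \approx 0.17763$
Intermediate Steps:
$a{\left(h \right)} = 5 + h^{2} - h$
$G = 81$ ($G = \left(\left(5 + \left(-3\right)^{2} - -3\right) + 10\right) \left(-2 - -5\right) = \left(\left(5 + 9 + 3\right) + 10\right) \left(-2 + 5\right) = \left(17 + 10\right) 3 = 27 \cdot 3 = 81$)
$\frac{G}{12 \cdot 38} = \frac{81}{12 \cdot 38} = \frac{81}{456} = 81 \cdot \frac{1}{456} = \frac{27}{152}$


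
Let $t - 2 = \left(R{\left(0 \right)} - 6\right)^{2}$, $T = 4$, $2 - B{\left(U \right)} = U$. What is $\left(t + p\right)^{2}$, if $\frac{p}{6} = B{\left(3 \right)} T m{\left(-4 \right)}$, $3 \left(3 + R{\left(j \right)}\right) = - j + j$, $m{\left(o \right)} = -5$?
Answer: $41209$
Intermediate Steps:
$B{\left(U \right)} = 2 - U$
$R{\left(j \right)} = -3$ ($R{\left(j \right)} = -3 + \frac{- j + j}{3} = -3 + \frac{1}{3} \cdot 0 = -3 + 0 = -3$)
$t = 83$ ($t = 2 + \left(-3 - 6\right)^{2} = 2 + \left(-9\right)^{2} = 2 + 81 = 83$)
$p = 120$ ($p = 6 \left(2 - 3\right) 4 \left(-5\right) = 6 \left(-1\right) 4 \left(-5\right) = 6 \left(\left(-4\right) \left(-5\right)\right) = 6 \cdot 20 = 120$)
$\left(t + p\right)^{2} = \left(83 + 120\right)^{2} = 203^{2} = 41209$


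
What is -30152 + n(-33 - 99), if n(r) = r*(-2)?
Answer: -29888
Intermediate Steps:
n(r) = -2*r
-30152 + n(-33 - 99) = -30152 - 2*(-33 - 99) = -30152 - 2*(-132) = -30152 + 264 = -29888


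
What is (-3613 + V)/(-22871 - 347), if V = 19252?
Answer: -1203/1786 ≈ -0.67357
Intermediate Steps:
(-3613 + V)/(-22871 - 347) = (-3613 + 19252)/(-22871 - 347) = 15639/(-23218) = 15639*(-1/23218) = -1203/1786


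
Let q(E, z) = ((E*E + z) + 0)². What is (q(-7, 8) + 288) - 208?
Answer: 3329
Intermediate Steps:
q(E, z) = (z + E²)² (q(E, z) = ((E² + z) + 0)² = ((z + E²) + 0)² = (z + E²)²)
(q(-7, 8) + 288) - 208 = ((8 + (-7)²)² + 288) - 208 = ((8 + 49)² + 288) - 208 = (57² + 288) - 208 = (3249 + 288) - 208 = 3537 - 208 = 3329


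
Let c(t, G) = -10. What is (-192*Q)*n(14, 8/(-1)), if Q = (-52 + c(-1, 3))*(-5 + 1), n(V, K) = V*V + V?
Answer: -9999360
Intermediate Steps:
n(V, K) = V + V**2 (n(V, K) = V**2 + V = V + V**2)
Q = 248 (Q = (-52 - 10)*(-5 + 1) = -62*(-4) = 248)
(-192*Q)*n(14, 8/(-1)) = (-192*248)*(14*(1 + 14)) = -666624*15 = -47616*210 = -9999360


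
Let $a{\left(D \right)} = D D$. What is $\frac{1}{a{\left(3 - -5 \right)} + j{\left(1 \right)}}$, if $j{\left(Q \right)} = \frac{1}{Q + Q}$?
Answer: $\frac{2}{129} \approx 0.015504$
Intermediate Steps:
$j{\left(Q \right)} = \frac{1}{2 Q}$
$a{\left(D \right)} = D^{2}$
$\frac{1}{a{\left(3 - -5 \right)} + j{\left(1 \right)}} = \frac{1}{\left(3 - -5\right)^{2} + \frac{1}{2 \cdot 1}} = \frac{1}{\left(3 + 5\right)^{2} + \frac{1}{2} \cdot 1} = \frac{1}{8^{2} + \frac{1}{2}} = \frac{1}{64 + \frac{1}{2}} = \frac{1}{\frac{129}{2}} = \frac{2}{129}$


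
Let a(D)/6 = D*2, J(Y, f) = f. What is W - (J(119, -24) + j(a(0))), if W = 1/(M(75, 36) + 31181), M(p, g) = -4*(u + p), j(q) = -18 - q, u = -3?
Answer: 1297507/30893 ≈ 42.000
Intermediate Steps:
a(D) = 12*D (a(D) = 6*(D*2) = 6*(2*D) = 12*D)
M(p, g) = 12 - 4*p (M(p, g) = -4*(-3 + p) = 12 - 4*p)
W = 1/30893 (W = 1/((12 - 4*75) + 31181) = 1/((12 - 300) + 31181) = 1/(-288 + 31181) = 1/30893 ≈ 3.2370e-5)
W - (J(119, -24) + j(a(0))) = 1/30893 - (-24 + (-18 - 12*0)) = 1/30893 - (-24 + (-18 - 1*0)) = 1/30893 - (-24 + (-18 + 0)) = 1/30893 - (-24 - 18) = 1/30893 - 1*(-42) = 1/30893 + 42 = 1297507/30893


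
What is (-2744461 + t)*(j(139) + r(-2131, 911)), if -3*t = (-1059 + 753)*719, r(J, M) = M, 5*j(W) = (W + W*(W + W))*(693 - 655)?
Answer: -3948542165659/5 ≈ -7.8971e+11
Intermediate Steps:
j(W) = 38*W/5 + 76*W**2/5 (j(W) = ((W + W*(W + W))*(693 - 655))/5 = ((W + W*(2*W))*38)/5 = ((W + 2*W**2)*38)/5 = (38*W + 76*W**2)/5 = 38*W/5 + 76*W**2/5)
t = 73338 (t = -(-1059 + 753)*719/3 = -(-102)*719 = -1/3*(-220014) = 73338)
(-2744461 + t)*(j(139) + r(-2131, 911)) = (-2744461 + 73338)*((38/5)*139*(1 + 2*139) + 911) = -2671123*((38/5)*139*(1 + 278) + 911) = -2671123*((38/5)*139*279 + 911) = -2671123*(1473678/5 + 911) = -2671123*1478233/5 = -3948542165659/5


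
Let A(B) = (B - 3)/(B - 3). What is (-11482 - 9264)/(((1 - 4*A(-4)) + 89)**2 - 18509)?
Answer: 20746/11113 ≈ 1.8668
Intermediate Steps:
A(B) = 1 (A(B) = (-3 + B)/(-3 + B) = 1)
(-11482 - 9264)/(((1 - 4*A(-4)) + 89)**2 - 18509) = (-11482 - 9264)/(((1 - 4*1) + 89)**2 - 18509) = -20746/(((1 - 4) + 89)**2 - 18509) = -20746/((-3 + 89)**2 - 18509) = -20746/(86**2 - 18509) = -20746/(7396 - 18509) = -20746/(-11113) = -20746*(-1/11113) = 20746/11113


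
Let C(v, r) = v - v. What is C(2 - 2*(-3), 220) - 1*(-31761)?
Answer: 31761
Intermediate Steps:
C(v, r) = 0
C(2 - 2*(-3), 220) - 1*(-31761) = 0 - 1*(-31761) = 0 + 31761 = 31761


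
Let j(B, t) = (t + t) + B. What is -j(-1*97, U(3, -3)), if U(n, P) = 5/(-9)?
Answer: 883/9 ≈ 98.111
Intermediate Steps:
U(n, P) = -5/9 (U(n, P) = 5*(-1/9) = -5/9)
j(B, t) = B + 2*t (j(B, t) = 2*t + B = B + 2*t)
-j(-1*97, U(3, -3)) = -(-1*97 + 2*(-5/9)) = -(-97 - 10/9) = -1*(-883/9) = 883/9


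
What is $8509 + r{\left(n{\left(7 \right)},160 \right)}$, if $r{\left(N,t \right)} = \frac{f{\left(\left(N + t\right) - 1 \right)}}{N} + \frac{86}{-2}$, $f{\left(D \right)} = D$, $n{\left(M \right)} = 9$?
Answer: $\frac{25454}{3} \approx 8484.7$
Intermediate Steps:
$r{\left(N,t \right)} = -43 + \frac{-1 + N + t}{N}$ ($r{\left(N,t \right)} = \frac{\left(N + t\right) - 1}{N} + \frac{86}{-2} = \frac{-1 + N + t}{N} + 86 \left(- \frac{1}{2}\right) = \frac{-1 + N + t}{N} - 43 = -43 + \frac{-1 + N + t}{N}$)
$8509 + r{\left(n{\left(7 \right)},160 \right)} = 8509 + \frac{-1 + 160 - 378}{9} = 8509 + \frac{1}{9} \left(-219\right) = 8509 - \frac{73}{3} = \frac{25454}{3}$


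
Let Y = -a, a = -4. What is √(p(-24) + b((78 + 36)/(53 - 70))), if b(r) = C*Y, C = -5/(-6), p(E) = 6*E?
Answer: I*√1266/3 ≈ 11.86*I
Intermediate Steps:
Y = 4 (Y = -1*(-4) = 4)
C = ⅚ (C = -5*(-⅙) = ⅚ ≈ 0.83333)
b(r) = 10/3 (b(r) = (⅚)*4 = 10/3)
√(p(-24) + b((78 + 36)/(53 - 70))) = √(6*(-24) + 10/3) = √(-144 + 10/3) = √(-422/3) = I*√1266/3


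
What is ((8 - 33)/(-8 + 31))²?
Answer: 625/529 ≈ 1.1815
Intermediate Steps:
((8 - 33)/(-8 + 31))² = (-25/23)² = 625/529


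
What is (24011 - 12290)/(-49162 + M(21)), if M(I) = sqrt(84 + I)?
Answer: -576227802/2416902139 - 11721*sqrt(105)/2416902139 ≈ -0.23847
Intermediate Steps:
(24011 - 12290)/(-49162 + M(21)) = (24011 - 12290)/(-49162 + sqrt(84 + 21)) = 11721/(-49162 + sqrt(105))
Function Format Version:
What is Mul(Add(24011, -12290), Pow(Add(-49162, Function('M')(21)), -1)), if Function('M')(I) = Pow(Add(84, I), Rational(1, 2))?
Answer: Add(Rational(-576227802, 2416902139), Mul(Rational(-11721, 2416902139), Pow(105, Rational(1, 2)))) ≈ -0.23847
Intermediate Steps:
Mul(Add(24011, -12290), Pow(Add(-49162, Function('M')(21)), -1)) = Mul(Add(24011, -12290), Pow(Add(-49162, Pow(Add(84, 21), Rational(1, 2))), -1)) = Mul(11721, Pow(Add(-49162, Pow(105, Rational(1, 2))), -1))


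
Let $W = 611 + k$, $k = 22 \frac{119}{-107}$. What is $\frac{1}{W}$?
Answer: $\frac{107}{62759} \approx 0.0017049$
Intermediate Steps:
$k = - \frac{2618}{107}$ ($k = 22 \cdot 119 \left(- \frac{1}{107}\right) = 22 \left(- \frac{119}{107}\right) = - \frac{2618}{107} \approx -24.467$)
$W = \frac{62759}{107}$ ($W = 611 - \frac{2618}{107} = \frac{62759}{107} \approx 586.53$)
$\frac{1}{W} = \frac{1}{\frac{62759}{107}} = \frac{107}{62759}$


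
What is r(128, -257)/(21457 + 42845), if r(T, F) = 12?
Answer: 2/10717 ≈ 0.00018662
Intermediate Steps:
r(128, -257)/(21457 + 42845) = 12/(21457 + 42845) = 12/64302 = 12*(1/64302) = 2/10717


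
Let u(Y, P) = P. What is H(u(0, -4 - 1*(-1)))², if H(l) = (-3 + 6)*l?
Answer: 81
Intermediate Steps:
H(l) = 3*l
H(u(0, -4 - 1*(-1)))² = (3*(-4 - 1*(-1)))² = (3*(-4 + 1))² = (3*(-3))² = (-9)² = 81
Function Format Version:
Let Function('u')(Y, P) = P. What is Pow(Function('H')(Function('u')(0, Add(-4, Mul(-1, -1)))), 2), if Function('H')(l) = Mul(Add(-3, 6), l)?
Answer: 81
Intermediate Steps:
Function('H')(l) = Mul(3, l)
Pow(Function('H')(Function('u')(0, Add(-4, Mul(-1, -1)))), 2) = Pow(Mul(3, Add(-4, Mul(-1, -1))), 2) = Pow(Mul(3, Add(-4, 1)), 2) = Pow(Mul(3, -3), 2) = Pow(-9, 2) = 81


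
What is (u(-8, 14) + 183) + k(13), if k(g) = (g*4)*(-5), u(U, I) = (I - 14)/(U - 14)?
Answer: -77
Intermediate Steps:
u(U, I) = (-14 + I)/(-14 + U)
k(g) = -20*g (k(g) = (4*g)*(-5) = -20*g)
(u(-8, 14) + 183) + k(13) = ((-14 + 14)/(-14 - 8) + 183) - 20*13 = (0/(-22) + 183) - 260 = (-1/22*0 + 183) - 260 = (0 + 183) - 260 = 183 - 260 = -77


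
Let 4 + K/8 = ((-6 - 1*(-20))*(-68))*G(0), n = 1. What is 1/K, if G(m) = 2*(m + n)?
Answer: -1/15264 ≈ -6.5514e-5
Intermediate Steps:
G(m) = 2 + 2*m (G(m) = 2*(m + 1) = 2*(1 + m) = 2 + 2*m)
K = -15264 (K = -32 + 8*(((-6 - 1*(-20))*(-68))*(2 + 2*0)) = -32 + 8*(((-6 + 20)*(-68))*(2 + 0)) = -32 + 8*((14*(-68))*2) = -32 + 8*(-952*2) = -32 + 8*(-1904) = -32 - 15232 = -15264)
1/K = 1/(-15264) = -1/15264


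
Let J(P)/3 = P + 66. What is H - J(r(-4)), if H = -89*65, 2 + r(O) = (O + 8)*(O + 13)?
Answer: -6085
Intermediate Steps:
r(O) = -2 + (8 + O)*(13 + O) (r(O) = -2 + (O + 8)*(O + 13) = -2 + (8 + O)*(13 + O))
J(P) = 198 + 3*P (J(P) = 3*(P + 66) = 3*(66 + P) = 198 + 3*P)
H = -5785
H - J(r(-4)) = -5785 - (198 + 3*(102 + (-4)² + 21*(-4))) = -5785 - (198 + 3*(102 + 16 - 84)) = -5785 - (198 + 3*34) = -5785 - (198 + 102) = -5785 - 1*300 = -5785 - 300 = -6085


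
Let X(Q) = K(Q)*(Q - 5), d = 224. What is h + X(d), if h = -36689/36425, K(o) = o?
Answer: 1786828111/36425 ≈ 49055.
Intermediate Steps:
h = -36689/36425 (h = -36689*1/36425 = -36689/36425 ≈ -1.0072)
X(Q) = Q*(-5 + Q) (X(Q) = Q*(Q - 5) = Q*(-5 + Q))
h + X(d) = -36689/36425 + 224*(-5 + 224) = -36689/36425 + 224*219 = -36689/36425 + 49056 = 1786828111/36425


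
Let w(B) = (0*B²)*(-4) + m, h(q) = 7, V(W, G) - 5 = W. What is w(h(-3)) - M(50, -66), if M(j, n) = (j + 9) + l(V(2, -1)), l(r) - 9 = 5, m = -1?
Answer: -74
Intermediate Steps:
V(W, G) = 5 + W
l(r) = 14 (l(r) = 9 + 5 = 14)
M(j, n) = 23 + j (M(j, n) = (j + 9) + 14 = (9 + j) + 14 = 23 + j)
w(B) = -1 (w(B) = (0*B²)*(-4) - 1 = 0*(-4) - 1 = 0 - 1 = -1)
w(h(-3)) - M(50, -66) = -1 - (23 + 50) = -1 - 1*73 = -1 - 73 = -74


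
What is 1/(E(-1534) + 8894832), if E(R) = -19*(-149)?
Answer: 1/8897663 ≈ 1.1239e-7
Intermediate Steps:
E(R) = 2831
1/(E(-1534) + 8894832) = 1/(2831 + 8894832) = 1/8897663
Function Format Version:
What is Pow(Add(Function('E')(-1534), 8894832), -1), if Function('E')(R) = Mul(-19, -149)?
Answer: Rational(1, 8897663) ≈ 1.1239e-7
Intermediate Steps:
Function('E')(R) = 2831
Pow(Add(Function('E')(-1534), 8894832), -1) = Pow(Add(2831, 8894832), -1) = Pow(8897663, -1) = Rational(1, 8897663)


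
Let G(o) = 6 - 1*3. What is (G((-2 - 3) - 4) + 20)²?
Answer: 529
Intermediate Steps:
G(o) = 3 (G(o) = 6 - 3 = 3)
(G((-2 - 3) - 4) + 20)² = (3 + 20)² = 23² = 529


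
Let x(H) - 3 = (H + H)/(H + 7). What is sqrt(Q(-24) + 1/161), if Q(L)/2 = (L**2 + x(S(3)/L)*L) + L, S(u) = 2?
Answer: 19*sqrt(475442177)/13363 ≈ 31.003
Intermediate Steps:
x(H) = 3 + 2*H/(7 + H) (x(H) = 3 + (H + H)/(H + 7) = 3 + (2*H)/(7 + H) = 3 + 2*H/(7 + H))
Q(L) = 2*L + 2*L**2 + 2*L*(21 + 10/L)/(7 + 2/L) (Q(L) = 2*((L**2 + ((21 + 5*(2/L))/(7 + 2/L))*L) + L) = 2*((L**2 + ((21 + 10/L)/(7 + 2/L))*L) + L) = 2*((L**2 + L*(21 + 10/L)/(7 + 2/L)) + L) = 2*(L + L**2 + L*(21 + 10/L)/(7 + 2/L)) = 2*L + 2*L**2 + 2*L*(21 + 10/L)/(7 + 2/L))
sqrt(Q(-24) + 1/161) = sqrt(2*(-24)*(12 + 7*(-24)**2 + 30*(-24))/(2 + 7*(-24)) + 1/161) = sqrt(2*(-24)*(12 + 7*576 - 720)/(2 - 168) + 1/161) = sqrt(2*(-24)*(12 + 4032 - 720)/(-166) + 1/161) = sqrt(2*(-24)*(-1/166)*3324 + 1/161) = sqrt(79776/83 + 1/161) = sqrt(12844019/13363) = 19*sqrt(475442177)/13363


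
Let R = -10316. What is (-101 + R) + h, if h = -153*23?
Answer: -13936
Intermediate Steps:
h = -3519
(-101 + R) + h = (-101 - 10316) - 3519 = -10417 - 3519 = -13936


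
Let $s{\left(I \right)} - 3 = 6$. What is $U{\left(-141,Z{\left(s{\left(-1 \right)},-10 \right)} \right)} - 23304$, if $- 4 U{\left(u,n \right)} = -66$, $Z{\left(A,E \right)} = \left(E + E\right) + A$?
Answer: $- \frac{46575}{2} \approx -23288.0$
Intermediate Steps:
$s{\left(I \right)} = 9$ ($s{\left(I \right)} = 3 + 6 = 9$)
$Z{\left(A,E \right)} = A + 2 E$ ($Z{\left(A,E \right)} = 2 E + A = A + 2 E$)
$U{\left(u,n \right)} = \frac{33}{2}$ ($U{\left(u,n \right)} = \left(- \frac{1}{4}\right) \left(-66\right) = \frac{33}{2}$)
$U{\left(-141,Z{\left(s{\left(-1 \right)},-10 \right)} \right)} - 23304 = \frac{33}{2} - 23304 = - \frac{46575}{2}$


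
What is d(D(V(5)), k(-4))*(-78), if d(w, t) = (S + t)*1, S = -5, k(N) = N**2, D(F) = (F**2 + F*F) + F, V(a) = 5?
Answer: -858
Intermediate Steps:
D(F) = F + 2*F**2 (D(F) = (F**2 + F**2) + F = 2*F**2 + F = F + 2*F**2)
d(w, t) = -5 + t (d(w, t) = (-5 + t)*1 = -5 + t)
d(D(V(5)), k(-4))*(-78) = (-5 + (-4)**2)*(-78) = (-5 + 16)*(-78) = 11*(-78) = -858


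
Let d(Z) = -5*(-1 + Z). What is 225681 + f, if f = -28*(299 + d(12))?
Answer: 218849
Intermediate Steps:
d(Z) = 5 - 5*Z
f = -6832 (f = -28*(299 + (5 - 5*12)) = -28*(299 + (5 - 60)) = -28*(299 - 55) = -28*244 = -1*6832 = -6832)
225681 + f = 225681 - 6832 = 218849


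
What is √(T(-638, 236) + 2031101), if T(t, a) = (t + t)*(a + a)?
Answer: 23*√2701 ≈ 1195.3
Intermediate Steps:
T(t, a) = 4*a*t (T(t, a) = (2*t)*(2*a) = 4*a*t)
√(T(-638, 236) + 2031101) = √(4*236*(-638) + 2031101) = √(-602272 + 2031101) = √1428829 = 23*√2701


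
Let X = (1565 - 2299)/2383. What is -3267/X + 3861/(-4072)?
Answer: 15849374409/1494424 ≈ 10606.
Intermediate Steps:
X = -734/2383 (X = -734*1/2383 = -734/2383 ≈ -0.30801)
-3267/X + 3861/(-4072) = -3267/(-734/2383) + 3861/(-4072) = -3267*(-2383/734) + 3861*(-1/4072) = 7785261/734 - 3861/4072 = 15849374409/1494424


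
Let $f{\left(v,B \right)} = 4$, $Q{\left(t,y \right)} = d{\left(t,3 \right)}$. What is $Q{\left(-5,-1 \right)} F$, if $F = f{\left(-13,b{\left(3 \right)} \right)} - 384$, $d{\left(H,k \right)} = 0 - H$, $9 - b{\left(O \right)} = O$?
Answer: $-1900$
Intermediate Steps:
$b{\left(O \right)} = 9 - O$
$d{\left(H,k \right)} = - H$
$Q{\left(t,y \right)} = - t$
$F = -380$ ($F = 4 - 384 = -380$)
$Q{\left(-5,-1 \right)} F = \left(-1\right) \left(-5\right) \left(-380\right) = 5 \left(-380\right) = -1900$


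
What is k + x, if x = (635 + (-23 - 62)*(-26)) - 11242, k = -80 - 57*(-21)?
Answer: -7280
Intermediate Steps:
k = 1117 (k = -80 + 1197 = 1117)
x = -8397 (x = (635 - 85*(-26)) - 11242 = (635 + 2210) - 11242 = 2845 - 11242 = -8397)
k + x = 1117 - 8397 = -7280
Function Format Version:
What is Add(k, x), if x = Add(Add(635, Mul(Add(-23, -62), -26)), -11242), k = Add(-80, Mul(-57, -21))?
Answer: -7280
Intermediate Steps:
k = 1117 (k = Add(-80, 1197) = 1117)
x = -8397 (x = Add(Add(635, Mul(-85, -26)), -11242) = Add(Add(635, 2210), -11242) = Add(2845, -11242) = -8397)
Add(k, x) = Add(1117, -8397) = -7280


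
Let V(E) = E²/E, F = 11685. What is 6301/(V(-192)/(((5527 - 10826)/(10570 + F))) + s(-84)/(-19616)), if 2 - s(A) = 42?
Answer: 81869825548/10477324415 ≈ 7.8140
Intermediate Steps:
s(A) = -40 (s(A) = 2 - 1*42 = 2 - 42 = -40)
V(E) = E
6301/(V(-192)/(((5527 - 10826)/(10570 + F))) + s(-84)/(-19616)) = 6301/(-192*(10570 + 11685)/(5527 - 10826) - 40/(-19616)) = 6301/(-192/((-5299/22255)) - 40*(-1/19616)) = 6301/(-192/((-5299*1/22255)) + 5/2452) = 6301/(-192/(-5299/22255) + 5/2452) = 6301/(-192*(-22255/5299) + 5/2452) = 6301/(4272960/5299 + 5/2452) = 6301/(10477324415/12993148) = 6301*(12993148/10477324415) = 81869825548/10477324415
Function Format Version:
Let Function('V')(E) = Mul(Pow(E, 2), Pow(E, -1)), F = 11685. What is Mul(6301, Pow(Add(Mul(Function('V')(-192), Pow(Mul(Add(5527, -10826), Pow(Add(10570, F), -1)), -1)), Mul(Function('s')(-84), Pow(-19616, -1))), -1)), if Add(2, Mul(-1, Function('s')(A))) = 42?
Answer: Rational(81869825548, 10477324415) ≈ 7.8140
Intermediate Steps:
Function('s')(A) = -40 (Function('s')(A) = Add(2, Mul(-1, 42)) = Add(2, -42) = -40)
Function('V')(E) = E
Mul(6301, Pow(Add(Mul(Function('V')(-192), Pow(Mul(Add(5527, -10826), Pow(Add(10570, F), -1)), -1)), Mul(Function('s')(-84), Pow(-19616, -1))), -1)) = Mul(6301, Pow(Add(Mul(-192, Pow(Mul(Add(5527, -10826), Pow(Add(10570, 11685), -1)), -1)), Mul(-40, Pow(-19616, -1))), -1)) = Mul(6301, Pow(Add(Mul(-192, Pow(Mul(-5299, Pow(22255, -1)), -1)), Mul(-40, Rational(-1, 19616))), -1)) = Mul(6301, Pow(Add(Mul(-192, Pow(Mul(-5299, Rational(1, 22255)), -1)), Rational(5, 2452)), -1)) = Mul(6301, Pow(Add(Mul(-192, Pow(Rational(-5299, 22255), -1)), Rational(5, 2452)), -1)) = Mul(6301, Pow(Add(Mul(-192, Rational(-22255, 5299)), Rational(5, 2452)), -1)) = Mul(6301, Pow(Add(Rational(4272960, 5299), Rational(5, 2452)), -1)) = Mul(6301, Pow(Rational(10477324415, 12993148), -1)) = Mul(6301, Rational(12993148, 10477324415)) = Rational(81869825548, 10477324415)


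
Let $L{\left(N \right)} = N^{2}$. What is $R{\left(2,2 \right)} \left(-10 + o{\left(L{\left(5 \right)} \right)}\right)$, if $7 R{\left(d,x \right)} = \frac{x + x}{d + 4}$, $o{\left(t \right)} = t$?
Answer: $\frac{10}{7} \approx 1.4286$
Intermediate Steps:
$R{\left(d,x \right)} = \frac{2 x}{7 \left(4 + d\right)}$ ($R{\left(d,x \right)} = \frac{\left(x + x\right) \frac{1}{d + 4}}{7} = \frac{2 x \frac{1}{4 + d}}{7} = \frac{2 x}{7 \left(4 + d\right)}$)
$R{\left(2,2 \right)} \left(-10 + o{\left(L{\left(5 \right)} \right)}\right) = \frac{2}{7} \cdot 2 \frac{1}{4 + 2} \left(-10 + 5^{2}\right) = \frac{2}{7} \cdot 2 \cdot \frac{1}{6} \left(-10 + 25\right) = \frac{2}{7} \cdot 2 \cdot \frac{1}{6} \cdot 15 = \frac{2}{21} \cdot 15 = \frac{10}{7}$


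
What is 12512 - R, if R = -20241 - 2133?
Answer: 34886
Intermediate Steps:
R = -22374
12512 - R = 12512 - 1*(-22374) = 12512 + 22374 = 34886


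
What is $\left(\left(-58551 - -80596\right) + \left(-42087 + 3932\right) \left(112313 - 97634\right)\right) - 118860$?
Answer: $-560174060$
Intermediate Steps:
$\left(\left(-58551 - -80596\right) + \left(-42087 + 3932\right) \left(112313 - 97634\right)\right) - 118860 = \left(\left(-58551 + 80596\right) - 560077245\right) - 118860 = \left(22045 - 560077245\right) - 118860 = -560055200 - 118860 = -560174060$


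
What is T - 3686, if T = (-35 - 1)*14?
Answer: -4190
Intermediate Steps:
T = -504 (T = -36*14 = -504)
T - 3686 = -504 - 3686 = -4190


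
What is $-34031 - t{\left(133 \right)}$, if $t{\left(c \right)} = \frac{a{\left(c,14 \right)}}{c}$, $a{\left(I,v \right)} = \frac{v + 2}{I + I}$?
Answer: $- \frac{601974367}{17689} \approx -34031.0$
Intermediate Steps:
$a{\left(I,v \right)} = \frac{2 + v}{2 I}$
$t{\left(c \right)} = \frac{8}{c^{2}}$ ($t{\left(c \right)} = \frac{\frac{1}{2} \frac{1}{c} \left(2 + 14\right)}{c} = \frac{\frac{1}{2} \frac{1}{c} 16}{c} = \frac{8 \frac{1}{c}}{c} = \frac{8}{c^{2}}$)
$-34031 - t{\left(133 \right)} = -34031 - \frac{8}{17689} = - \frac{601974367}{17689}$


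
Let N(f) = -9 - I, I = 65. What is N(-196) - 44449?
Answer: -44523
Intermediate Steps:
N(f) = -74 (N(f) = -9 - 1*65 = -9 - 65 = -74)
N(-196) - 44449 = -74 - 44449 = -44523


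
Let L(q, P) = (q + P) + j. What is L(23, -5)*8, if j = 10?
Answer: 224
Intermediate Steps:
L(q, P) = 10 + P + q (L(q, P) = (q + P) + 10 = (P + q) + 10 = 10 + P + q)
L(23, -5)*8 = (10 - 5 + 23)*8 = 28*8 = 224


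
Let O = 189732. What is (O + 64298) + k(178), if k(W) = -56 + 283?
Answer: 254257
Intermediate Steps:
k(W) = 227
(O + 64298) + k(178) = (189732 + 64298) + 227 = 254030 + 227 = 254257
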